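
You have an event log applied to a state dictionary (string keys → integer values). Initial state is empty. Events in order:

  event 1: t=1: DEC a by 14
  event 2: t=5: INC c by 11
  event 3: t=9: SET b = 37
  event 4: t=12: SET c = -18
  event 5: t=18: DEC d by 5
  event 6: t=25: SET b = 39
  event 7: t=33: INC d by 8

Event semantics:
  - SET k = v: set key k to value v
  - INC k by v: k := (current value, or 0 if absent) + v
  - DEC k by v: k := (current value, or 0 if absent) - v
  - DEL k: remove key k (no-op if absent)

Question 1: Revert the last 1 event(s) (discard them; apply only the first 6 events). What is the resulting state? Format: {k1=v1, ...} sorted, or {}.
Answer: {a=-14, b=39, c=-18, d=-5}

Derivation:
Keep first 6 events (discard last 1):
  after event 1 (t=1: DEC a by 14): {a=-14}
  after event 2 (t=5: INC c by 11): {a=-14, c=11}
  after event 3 (t=9: SET b = 37): {a=-14, b=37, c=11}
  after event 4 (t=12: SET c = -18): {a=-14, b=37, c=-18}
  after event 5 (t=18: DEC d by 5): {a=-14, b=37, c=-18, d=-5}
  after event 6 (t=25: SET b = 39): {a=-14, b=39, c=-18, d=-5}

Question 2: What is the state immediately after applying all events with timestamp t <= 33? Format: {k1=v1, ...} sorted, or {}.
Apply events with t <= 33 (7 events):
  after event 1 (t=1: DEC a by 14): {a=-14}
  after event 2 (t=5: INC c by 11): {a=-14, c=11}
  after event 3 (t=9: SET b = 37): {a=-14, b=37, c=11}
  after event 4 (t=12: SET c = -18): {a=-14, b=37, c=-18}
  after event 5 (t=18: DEC d by 5): {a=-14, b=37, c=-18, d=-5}
  after event 6 (t=25: SET b = 39): {a=-14, b=39, c=-18, d=-5}
  after event 7 (t=33: INC d by 8): {a=-14, b=39, c=-18, d=3}

Answer: {a=-14, b=39, c=-18, d=3}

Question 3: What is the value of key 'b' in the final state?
Track key 'b' through all 7 events:
  event 1 (t=1: DEC a by 14): b unchanged
  event 2 (t=5: INC c by 11): b unchanged
  event 3 (t=9: SET b = 37): b (absent) -> 37
  event 4 (t=12: SET c = -18): b unchanged
  event 5 (t=18: DEC d by 5): b unchanged
  event 6 (t=25: SET b = 39): b 37 -> 39
  event 7 (t=33: INC d by 8): b unchanged
Final: b = 39

Answer: 39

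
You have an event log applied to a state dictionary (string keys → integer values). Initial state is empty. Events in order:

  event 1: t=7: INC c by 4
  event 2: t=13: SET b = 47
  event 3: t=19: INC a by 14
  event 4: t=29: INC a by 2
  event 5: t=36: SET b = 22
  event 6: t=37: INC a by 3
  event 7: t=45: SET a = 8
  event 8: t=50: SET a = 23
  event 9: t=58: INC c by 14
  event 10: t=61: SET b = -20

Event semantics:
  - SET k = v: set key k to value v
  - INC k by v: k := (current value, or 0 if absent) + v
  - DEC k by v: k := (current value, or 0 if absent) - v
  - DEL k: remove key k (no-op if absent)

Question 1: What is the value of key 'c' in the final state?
Answer: 18

Derivation:
Track key 'c' through all 10 events:
  event 1 (t=7: INC c by 4): c (absent) -> 4
  event 2 (t=13: SET b = 47): c unchanged
  event 3 (t=19: INC a by 14): c unchanged
  event 4 (t=29: INC a by 2): c unchanged
  event 5 (t=36: SET b = 22): c unchanged
  event 6 (t=37: INC a by 3): c unchanged
  event 7 (t=45: SET a = 8): c unchanged
  event 8 (t=50: SET a = 23): c unchanged
  event 9 (t=58: INC c by 14): c 4 -> 18
  event 10 (t=61: SET b = -20): c unchanged
Final: c = 18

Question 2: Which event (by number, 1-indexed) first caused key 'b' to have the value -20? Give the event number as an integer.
Looking for first event where b becomes -20:
  event 2: b = 47
  event 3: b = 47
  event 4: b = 47
  event 5: b = 22
  event 6: b = 22
  event 7: b = 22
  event 8: b = 22
  event 9: b = 22
  event 10: b 22 -> -20  <-- first match

Answer: 10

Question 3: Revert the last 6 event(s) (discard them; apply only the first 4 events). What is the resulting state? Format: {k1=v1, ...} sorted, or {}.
Keep first 4 events (discard last 6):
  after event 1 (t=7: INC c by 4): {c=4}
  after event 2 (t=13: SET b = 47): {b=47, c=4}
  after event 3 (t=19: INC a by 14): {a=14, b=47, c=4}
  after event 4 (t=29: INC a by 2): {a=16, b=47, c=4}

Answer: {a=16, b=47, c=4}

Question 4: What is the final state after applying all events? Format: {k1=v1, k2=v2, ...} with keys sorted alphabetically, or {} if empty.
  after event 1 (t=7: INC c by 4): {c=4}
  after event 2 (t=13: SET b = 47): {b=47, c=4}
  after event 3 (t=19: INC a by 14): {a=14, b=47, c=4}
  after event 4 (t=29: INC a by 2): {a=16, b=47, c=4}
  after event 5 (t=36: SET b = 22): {a=16, b=22, c=4}
  after event 6 (t=37: INC a by 3): {a=19, b=22, c=4}
  after event 7 (t=45: SET a = 8): {a=8, b=22, c=4}
  after event 8 (t=50: SET a = 23): {a=23, b=22, c=4}
  after event 9 (t=58: INC c by 14): {a=23, b=22, c=18}
  after event 10 (t=61: SET b = -20): {a=23, b=-20, c=18}

Answer: {a=23, b=-20, c=18}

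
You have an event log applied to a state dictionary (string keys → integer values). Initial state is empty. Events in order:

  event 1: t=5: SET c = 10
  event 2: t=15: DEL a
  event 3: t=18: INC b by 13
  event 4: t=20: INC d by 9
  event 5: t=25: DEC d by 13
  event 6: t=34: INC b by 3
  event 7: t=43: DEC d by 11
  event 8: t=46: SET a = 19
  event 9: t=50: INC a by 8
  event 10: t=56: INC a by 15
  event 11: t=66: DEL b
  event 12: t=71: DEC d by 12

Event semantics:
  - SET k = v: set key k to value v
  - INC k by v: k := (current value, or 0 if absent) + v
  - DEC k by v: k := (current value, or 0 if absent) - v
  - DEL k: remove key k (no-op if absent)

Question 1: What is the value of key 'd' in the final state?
Answer: -27

Derivation:
Track key 'd' through all 12 events:
  event 1 (t=5: SET c = 10): d unchanged
  event 2 (t=15: DEL a): d unchanged
  event 3 (t=18: INC b by 13): d unchanged
  event 4 (t=20: INC d by 9): d (absent) -> 9
  event 5 (t=25: DEC d by 13): d 9 -> -4
  event 6 (t=34: INC b by 3): d unchanged
  event 7 (t=43: DEC d by 11): d -4 -> -15
  event 8 (t=46: SET a = 19): d unchanged
  event 9 (t=50: INC a by 8): d unchanged
  event 10 (t=56: INC a by 15): d unchanged
  event 11 (t=66: DEL b): d unchanged
  event 12 (t=71: DEC d by 12): d -15 -> -27
Final: d = -27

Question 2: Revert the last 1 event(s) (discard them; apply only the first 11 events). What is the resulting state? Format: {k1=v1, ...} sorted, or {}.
Answer: {a=42, c=10, d=-15}

Derivation:
Keep first 11 events (discard last 1):
  after event 1 (t=5: SET c = 10): {c=10}
  after event 2 (t=15: DEL a): {c=10}
  after event 3 (t=18: INC b by 13): {b=13, c=10}
  after event 4 (t=20: INC d by 9): {b=13, c=10, d=9}
  after event 5 (t=25: DEC d by 13): {b=13, c=10, d=-4}
  after event 6 (t=34: INC b by 3): {b=16, c=10, d=-4}
  after event 7 (t=43: DEC d by 11): {b=16, c=10, d=-15}
  after event 8 (t=46: SET a = 19): {a=19, b=16, c=10, d=-15}
  after event 9 (t=50: INC a by 8): {a=27, b=16, c=10, d=-15}
  after event 10 (t=56: INC a by 15): {a=42, b=16, c=10, d=-15}
  after event 11 (t=66: DEL b): {a=42, c=10, d=-15}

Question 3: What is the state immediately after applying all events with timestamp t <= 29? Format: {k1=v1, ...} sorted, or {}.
Answer: {b=13, c=10, d=-4}

Derivation:
Apply events with t <= 29 (5 events):
  after event 1 (t=5: SET c = 10): {c=10}
  after event 2 (t=15: DEL a): {c=10}
  after event 3 (t=18: INC b by 13): {b=13, c=10}
  after event 4 (t=20: INC d by 9): {b=13, c=10, d=9}
  after event 5 (t=25: DEC d by 13): {b=13, c=10, d=-4}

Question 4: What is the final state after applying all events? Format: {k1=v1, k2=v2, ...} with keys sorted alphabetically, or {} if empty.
Answer: {a=42, c=10, d=-27}

Derivation:
  after event 1 (t=5: SET c = 10): {c=10}
  after event 2 (t=15: DEL a): {c=10}
  after event 3 (t=18: INC b by 13): {b=13, c=10}
  after event 4 (t=20: INC d by 9): {b=13, c=10, d=9}
  after event 5 (t=25: DEC d by 13): {b=13, c=10, d=-4}
  after event 6 (t=34: INC b by 3): {b=16, c=10, d=-4}
  after event 7 (t=43: DEC d by 11): {b=16, c=10, d=-15}
  after event 8 (t=46: SET a = 19): {a=19, b=16, c=10, d=-15}
  after event 9 (t=50: INC a by 8): {a=27, b=16, c=10, d=-15}
  after event 10 (t=56: INC a by 15): {a=42, b=16, c=10, d=-15}
  after event 11 (t=66: DEL b): {a=42, c=10, d=-15}
  after event 12 (t=71: DEC d by 12): {a=42, c=10, d=-27}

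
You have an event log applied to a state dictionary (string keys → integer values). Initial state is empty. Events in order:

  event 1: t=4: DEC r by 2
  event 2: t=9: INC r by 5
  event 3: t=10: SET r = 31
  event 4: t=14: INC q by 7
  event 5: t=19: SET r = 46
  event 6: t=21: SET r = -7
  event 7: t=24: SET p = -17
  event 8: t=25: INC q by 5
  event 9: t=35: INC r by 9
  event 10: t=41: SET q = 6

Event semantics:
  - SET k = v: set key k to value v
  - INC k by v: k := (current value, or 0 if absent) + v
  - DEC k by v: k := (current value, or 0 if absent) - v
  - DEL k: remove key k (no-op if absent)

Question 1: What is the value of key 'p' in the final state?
Answer: -17

Derivation:
Track key 'p' through all 10 events:
  event 1 (t=4: DEC r by 2): p unchanged
  event 2 (t=9: INC r by 5): p unchanged
  event 3 (t=10: SET r = 31): p unchanged
  event 4 (t=14: INC q by 7): p unchanged
  event 5 (t=19: SET r = 46): p unchanged
  event 6 (t=21: SET r = -7): p unchanged
  event 7 (t=24: SET p = -17): p (absent) -> -17
  event 8 (t=25: INC q by 5): p unchanged
  event 9 (t=35: INC r by 9): p unchanged
  event 10 (t=41: SET q = 6): p unchanged
Final: p = -17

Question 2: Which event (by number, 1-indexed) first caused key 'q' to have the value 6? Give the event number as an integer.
Looking for first event where q becomes 6:
  event 4: q = 7
  event 5: q = 7
  event 6: q = 7
  event 7: q = 7
  event 8: q = 12
  event 9: q = 12
  event 10: q 12 -> 6  <-- first match

Answer: 10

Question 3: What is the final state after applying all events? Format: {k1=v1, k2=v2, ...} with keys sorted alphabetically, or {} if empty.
  after event 1 (t=4: DEC r by 2): {r=-2}
  after event 2 (t=9: INC r by 5): {r=3}
  after event 3 (t=10: SET r = 31): {r=31}
  after event 4 (t=14: INC q by 7): {q=7, r=31}
  after event 5 (t=19: SET r = 46): {q=7, r=46}
  after event 6 (t=21: SET r = -7): {q=7, r=-7}
  after event 7 (t=24: SET p = -17): {p=-17, q=7, r=-7}
  after event 8 (t=25: INC q by 5): {p=-17, q=12, r=-7}
  after event 9 (t=35: INC r by 9): {p=-17, q=12, r=2}
  after event 10 (t=41: SET q = 6): {p=-17, q=6, r=2}

Answer: {p=-17, q=6, r=2}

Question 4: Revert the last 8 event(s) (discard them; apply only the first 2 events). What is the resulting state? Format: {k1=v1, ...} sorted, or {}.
Answer: {r=3}

Derivation:
Keep first 2 events (discard last 8):
  after event 1 (t=4: DEC r by 2): {r=-2}
  after event 2 (t=9: INC r by 5): {r=3}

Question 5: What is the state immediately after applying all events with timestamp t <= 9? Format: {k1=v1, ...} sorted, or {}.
Apply events with t <= 9 (2 events):
  after event 1 (t=4: DEC r by 2): {r=-2}
  after event 2 (t=9: INC r by 5): {r=3}

Answer: {r=3}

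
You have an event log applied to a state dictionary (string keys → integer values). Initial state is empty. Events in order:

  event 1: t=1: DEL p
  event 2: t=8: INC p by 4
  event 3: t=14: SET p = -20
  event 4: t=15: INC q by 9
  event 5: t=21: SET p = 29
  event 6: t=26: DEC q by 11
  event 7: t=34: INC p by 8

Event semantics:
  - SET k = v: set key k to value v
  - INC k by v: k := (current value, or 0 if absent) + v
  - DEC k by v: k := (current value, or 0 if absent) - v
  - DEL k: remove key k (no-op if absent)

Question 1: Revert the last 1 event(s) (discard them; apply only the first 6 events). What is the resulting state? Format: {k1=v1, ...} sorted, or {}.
Keep first 6 events (discard last 1):
  after event 1 (t=1: DEL p): {}
  after event 2 (t=8: INC p by 4): {p=4}
  after event 3 (t=14: SET p = -20): {p=-20}
  after event 4 (t=15: INC q by 9): {p=-20, q=9}
  after event 5 (t=21: SET p = 29): {p=29, q=9}
  after event 6 (t=26: DEC q by 11): {p=29, q=-2}

Answer: {p=29, q=-2}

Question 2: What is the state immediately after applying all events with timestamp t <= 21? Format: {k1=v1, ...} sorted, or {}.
Answer: {p=29, q=9}

Derivation:
Apply events with t <= 21 (5 events):
  after event 1 (t=1: DEL p): {}
  after event 2 (t=8: INC p by 4): {p=4}
  after event 3 (t=14: SET p = -20): {p=-20}
  after event 4 (t=15: INC q by 9): {p=-20, q=9}
  after event 5 (t=21: SET p = 29): {p=29, q=9}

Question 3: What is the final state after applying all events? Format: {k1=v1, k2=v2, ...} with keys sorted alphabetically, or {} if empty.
Answer: {p=37, q=-2}

Derivation:
  after event 1 (t=1: DEL p): {}
  after event 2 (t=8: INC p by 4): {p=4}
  after event 3 (t=14: SET p = -20): {p=-20}
  after event 4 (t=15: INC q by 9): {p=-20, q=9}
  after event 5 (t=21: SET p = 29): {p=29, q=9}
  after event 6 (t=26: DEC q by 11): {p=29, q=-2}
  after event 7 (t=34: INC p by 8): {p=37, q=-2}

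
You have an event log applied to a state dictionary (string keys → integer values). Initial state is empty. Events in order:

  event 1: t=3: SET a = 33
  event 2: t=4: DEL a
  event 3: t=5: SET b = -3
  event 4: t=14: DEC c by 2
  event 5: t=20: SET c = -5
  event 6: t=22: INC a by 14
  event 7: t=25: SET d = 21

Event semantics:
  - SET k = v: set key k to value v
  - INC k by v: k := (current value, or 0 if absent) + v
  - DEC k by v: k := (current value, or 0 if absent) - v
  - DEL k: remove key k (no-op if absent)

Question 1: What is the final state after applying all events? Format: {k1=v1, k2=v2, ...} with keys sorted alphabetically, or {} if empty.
  after event 1 (t=3: SET a = 33): {a=33}
  after event 2 (t=4: DEL a): {}
  after event 3 (t=5: SET b = -3): {b=-3}
  after event 4 (t=14: DEC c by 2): {b=-3, c=-2}
  after event 5 (t=20: SET c = -5): {b=-3, c=-5}
  after event 6 (t=22: INC a by 14): {a=14, b=-3, c=-5}
  after event 7 (t=25: SET d = 21): {a=14, b=-3, c=-5, d=21}

Answer: {a=14, b=-3, c=-5, d=21}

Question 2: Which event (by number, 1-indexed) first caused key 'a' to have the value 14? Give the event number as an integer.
Answer: 6

Derivation:
Looking for first event where a becomes 14:
  event 1: a = 33
  event 2: a = (absent)
  event 6: a (absent) -> 14  <-- first match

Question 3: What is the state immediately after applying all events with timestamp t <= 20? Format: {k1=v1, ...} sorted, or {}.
Answer: {b=-3, c=-5}

Derivation:
Apply events with t <= 20 (5 events):
  after event 1 (t=3: SET a = 33): {a=33}
  after event 2 (t=4: DEL a): {}
  after event 3 (t=5: SET b = -3): {b=-3}
  after event 4 (t=14: DEC c by 2): {b=-3, c=-2}
  after event 5 (t=20: SET c = -5): {b=-3, c=-5}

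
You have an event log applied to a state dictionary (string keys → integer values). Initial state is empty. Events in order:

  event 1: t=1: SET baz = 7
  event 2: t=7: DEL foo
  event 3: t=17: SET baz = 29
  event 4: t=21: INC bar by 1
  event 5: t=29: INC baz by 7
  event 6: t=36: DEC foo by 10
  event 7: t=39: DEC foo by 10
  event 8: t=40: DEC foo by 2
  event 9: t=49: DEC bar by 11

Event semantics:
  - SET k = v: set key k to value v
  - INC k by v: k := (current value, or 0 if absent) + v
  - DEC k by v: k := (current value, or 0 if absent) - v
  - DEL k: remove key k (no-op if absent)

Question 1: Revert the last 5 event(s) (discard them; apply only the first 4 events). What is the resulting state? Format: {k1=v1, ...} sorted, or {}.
Keep first 4 events (discard last 5):
  after event 1 (t=1: SET baz = 7): {baz=7}
  after event 2 (t=7: DEL foo): {baz=7}
  after event 3 (t=17: SET baz = 29): {baz=29}
  after event 4 (t=21: INC bar by 1): {bar=1, baz=29}

Answer: {bar=1, baz=29}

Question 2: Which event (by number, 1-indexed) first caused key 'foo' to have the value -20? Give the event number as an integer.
Looking for first event where foo becomes -20:
  event 6: foo = -10
  event 7: foo -10 -> -20  <-- first match

Answer: 7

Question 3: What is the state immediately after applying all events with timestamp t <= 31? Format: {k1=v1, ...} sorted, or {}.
Apply events with t <= 31 (5 events):
  after event 1 (t=1: SET baz = 7): {baz=7}
  after event 2 (t=7: DEL foo): {baz=7}
  after event 3 (t=17: SET baz = 29): {baz=29}
  after event 4 (t=21: INC bar by 1): {bar=1, baz=29}
  after event 5 (t=29: INC baz by 7): {bar=1, baz=36}

Answer: {bar=1, baz=36}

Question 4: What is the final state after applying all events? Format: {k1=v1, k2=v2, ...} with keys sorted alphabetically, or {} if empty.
Answer: {bar=-10, baz=36, foo=-22}

Derivation:
  after event 1 (t=1: SET baz = 7): {baz=7}
  after event 2 (t=7: DEL foo): {baz=7}
  after event 3 (t=17: SET baz = 29): {baz=29}
  after event 4 (t=21: INC bar by 1): {bar=1, baz=29}
  after event 5 (t=29: INC baz by 7): {bar=1, baz=36}
  after event 6 (t=36: DEC foo by 10): {bar=1, baz=36, foo=-10}
  after event 7 (t=39: DEC foo by 10): {bar=1, baz=36, foo=-20}
  after event 8 (t=40: DEC foo by 2): {bar=1, baz=36, foo=-22}
  after event 9 (t=49: DEC bar by 11): {bar=-10, baz=36, foo=-22}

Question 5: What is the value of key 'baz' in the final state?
Track key 'baz' through all 9 events:
  event 1 (t=1: SET baz = 7): baz (absent) -> 7
  event 2 (t=7: DEL foo): baz unchanged
  event 3 (t=17: SET baz = 29): baz 7 -> 29
  event 4 (t=21: INC bar by 1): baz unchanged
  event 5 (t=29: INC baz by 7): baz 29 -> 36
  event 6 (t=36: DEC foo by 10): baz unchanged
  event 7 (t=39: DEC foo by 10): baz unchanged
  event 8 (t=40: DEC foo by 2): baz unchanged
  event 9 (t=49: DEC bar by 11): baz unchanged
Final: baz = 36

Answer: 36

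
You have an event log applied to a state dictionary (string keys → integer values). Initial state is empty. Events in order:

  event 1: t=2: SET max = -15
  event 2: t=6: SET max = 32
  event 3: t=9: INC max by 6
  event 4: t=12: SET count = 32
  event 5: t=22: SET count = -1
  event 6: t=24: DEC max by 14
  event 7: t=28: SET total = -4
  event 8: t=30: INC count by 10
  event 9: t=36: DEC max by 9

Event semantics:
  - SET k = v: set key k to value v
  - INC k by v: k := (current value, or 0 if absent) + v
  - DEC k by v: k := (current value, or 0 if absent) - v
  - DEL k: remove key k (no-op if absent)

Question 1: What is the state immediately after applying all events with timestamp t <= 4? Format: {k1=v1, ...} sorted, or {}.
Apply events with t <= 4 (1 events):
  after event 1 (t=2: SET max = -15): {max=-15}

Answer: {max=-15}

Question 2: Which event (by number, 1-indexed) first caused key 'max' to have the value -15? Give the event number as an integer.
Answer: 1

Derivation:
Looking for first event where max becomes -15:
  event 1: max (absent) -> -15  <-- first match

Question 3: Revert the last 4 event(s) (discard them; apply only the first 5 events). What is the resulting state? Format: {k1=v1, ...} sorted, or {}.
Answer: {count=-1, max=38}

Derivation:
Keep first 5 events (discard last 4):
  after event 1 (t=2: SET max = -15): {max=-15}
  after event 2 (t=6: SET max = 32): {max=32}
  after event 3 (t=9: INC max by 6): {max=38}
  after event 4 (t=12: SET count = 32): {count=32, max=38}
  after event 5 (t=22: SET count = -1): {count=-1, max=38}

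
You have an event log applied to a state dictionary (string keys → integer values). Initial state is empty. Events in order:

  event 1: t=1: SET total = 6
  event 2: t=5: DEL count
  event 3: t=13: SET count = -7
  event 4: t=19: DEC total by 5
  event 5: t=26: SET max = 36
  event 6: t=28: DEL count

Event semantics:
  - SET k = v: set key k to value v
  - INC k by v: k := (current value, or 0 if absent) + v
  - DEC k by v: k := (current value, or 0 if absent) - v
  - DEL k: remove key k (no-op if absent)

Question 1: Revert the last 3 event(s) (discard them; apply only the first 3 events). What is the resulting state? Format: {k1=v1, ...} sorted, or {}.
Keep first 3 events (discard last 3):
  after event 1 (t=1: SET total = 6): {total=6}
  after event 2 (t=5: DEL count): {total=6}
  after event 3 (t=13: SET count = -7): {count=-7, total=6}

Answer: {count=-7, total=6}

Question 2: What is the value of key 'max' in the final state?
Answer: 36

Derivation:
Track key 'max' through all 6 events:
  event 1 (t=1: SET total = 6): max unchanged
  event 2 (t=5: DEL count): max unchanged
  event 3 (t=13: SET count = -7): max unchanged
  event 4 (t=19: DEC total by 5): max unchanged
  event 5 (t=26: SET max = 36): max (absent) -> 36
  event 6 (t=28: DEL count): max unchanged
Final: max = 36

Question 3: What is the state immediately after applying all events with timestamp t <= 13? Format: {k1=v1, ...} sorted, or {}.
Answer: {count=-7, total=6}

Derivation:
Apply events with t <= 13 (3 events):
  after event 1 (t=1: SET total = 6): {total=6}
  after event 2 (t=5: DEL count): {total=6}
  after event 3 (t=13: SET count = -7): {count=-7, total=6}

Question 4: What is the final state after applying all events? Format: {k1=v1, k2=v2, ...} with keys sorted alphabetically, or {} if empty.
Answer: {max=36, total=1}

Derivation:
  after event 1 (t=1: SET total = 6): {total=6}
  after event 2 (t=5: DEL count): {total=6}
  after event 3 (t=13: SET count = -7): {count=-7, total=6}
  after event 4 (t=19: DEC total by 5): {count=-7, total=1}
  after event 5 (t=26: SET max = 36): {count=-7, max=36, total=1}
  after event 6 (t=28: DEL count): {max=36, total=1}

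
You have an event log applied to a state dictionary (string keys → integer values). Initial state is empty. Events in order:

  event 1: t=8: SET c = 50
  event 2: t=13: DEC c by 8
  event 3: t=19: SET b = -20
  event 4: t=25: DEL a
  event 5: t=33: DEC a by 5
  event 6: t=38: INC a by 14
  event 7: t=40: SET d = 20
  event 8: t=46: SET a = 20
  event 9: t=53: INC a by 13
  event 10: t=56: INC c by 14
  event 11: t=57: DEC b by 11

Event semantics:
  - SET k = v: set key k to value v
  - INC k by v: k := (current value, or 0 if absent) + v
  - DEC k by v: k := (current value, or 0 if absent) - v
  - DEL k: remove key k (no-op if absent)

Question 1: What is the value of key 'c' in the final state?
Answer: 56

Derivation:
Track key 'c' through all 11 events:
  event 1 (t=8: SET c = 50): c (absent) -> 50
  event 2 (t=13: DEC c by 8): c 50 -> 42
  event 3 (t=19: SET b = -20): c unchanged
  event 4 (t=25: DEL a): c unchanged
  event 5 (t=33: DEC a by 5): c unchanged
  event 6 (t=38: INC a by 14): c unchanged
  event 7 (t=40: SET d = 20): c unchanged
  event 8 (t=46: SET a = 20): c unchanged
  event 9 (t=53: INC a by 13): c unchanged
  event 10 (t=56: INC c by 14): c 42 -> 56
  event 11 (t=57: DEC b by 11): c unchanged
Final: c = 56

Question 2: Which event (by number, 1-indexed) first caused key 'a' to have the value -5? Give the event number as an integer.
Answer: 5

Derivation:
Looking for first event where a becomes -5:
  event 5: a (absent) -> -5  <-- first match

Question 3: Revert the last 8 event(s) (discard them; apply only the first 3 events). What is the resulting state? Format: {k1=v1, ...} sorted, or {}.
Keep first 3 events (discard last 8):
  after event 1 (t=8: SET c = 50): {c=50}
  after event 2 (t=13: DEC c by 8): {c=42}
  after event 3 (t=19: SET b = -20): {b=-20, c=42}

Answer: {b=-20, c=42}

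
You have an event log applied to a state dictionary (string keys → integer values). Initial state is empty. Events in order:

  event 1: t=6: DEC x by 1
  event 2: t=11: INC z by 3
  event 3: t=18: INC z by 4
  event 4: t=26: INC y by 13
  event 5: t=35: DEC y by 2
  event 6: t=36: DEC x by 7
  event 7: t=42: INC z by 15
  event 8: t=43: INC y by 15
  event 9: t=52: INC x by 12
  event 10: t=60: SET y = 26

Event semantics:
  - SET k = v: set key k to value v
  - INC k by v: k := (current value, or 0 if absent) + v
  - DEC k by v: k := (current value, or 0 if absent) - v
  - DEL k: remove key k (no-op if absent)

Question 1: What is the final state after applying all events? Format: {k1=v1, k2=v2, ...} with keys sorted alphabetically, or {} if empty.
  after event 1 (t=6: DEC x by 1): {x=-1}
  after event 2 (t=11: INC z by 3): {x=-1, z=3}
  after event 3 (t=18: INC z by 4): {x=-1, z=7}
  after event 4 (t=26: INC y by 13): {x=-1, y=13, z=7}
  after event 5 (t=35: DEC y by 2): {x=-1, y=11, z=7}
  after event 6 (t=36: DEC x by 7): {x=-8, y=11, z=7}
  after event 7 (t=42: INC z by 15): {x=-8, y=11, z=22}
  after event 8 (t=43: INC y by 15): {x=-8, y=26, z=22}
  after event 9 (t=52: INC x by 12): {x=4, y=26, z=22}
  after event 10 (t=60: SET y = 26): {x=4, y=26, z=22}

Answer: {x=4, y=26, z=22}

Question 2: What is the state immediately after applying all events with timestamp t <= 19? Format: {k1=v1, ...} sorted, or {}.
Answer: {x=-1, z=7}

Derivation:
Apply events with t <= 19 (3 events):
  after event 1 (t=6: DEC x by 1): {x=-1}
  after event 2 (t=11: INC z by 3): {x=-1, z=3}
  after event 3 (t=18: INC z by 4): {x=-1, z=7}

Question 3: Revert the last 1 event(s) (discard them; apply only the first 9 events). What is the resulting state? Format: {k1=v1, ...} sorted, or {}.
Keep first 9 events (discard last 1):
  after event 1 (t=6: DEC x by 1): {x=-1}
  after event 2 (t=11: INC z by 3): {x=-1, z=3}
  after event 3 (t=18: INC z by 4): {x=-1, z=7}
  after event 4 (t=26: INC y by 13): {x=-1, y=13, z=7}
  after event 5 (t=35: DEC y by 2): {x=-1, y=11, z=7}
  after event 6 (t=36: DEC x by 7): {x=-8, y=11, z=7}
  after event 7 (t=42: INC z by 15): {x=-8, y=11, z=22}
  after event 8 (t=43: INC y by 15): {x=-8, y=26, z=22}
  after event 9 (t=52: INC x by 12): {x=4, y=26, z=22}

Answer: {x=4, y=26, z=22}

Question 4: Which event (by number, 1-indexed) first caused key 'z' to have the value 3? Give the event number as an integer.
Looking for first event where z becomes 3:
  event 2: z (absent) -> 3  <-- first match

Answer: 2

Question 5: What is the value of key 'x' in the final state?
Track key 'x' through all 10 events:
  event 1 (t=6: DEC x by 1): x (absent) -> -1
  event 2 (t=11: INC z by 3): x unchanged
  event 3 (t=18: INC z by 4): x unchanged
  event 4 (t=26: INC y by 13): x unchanged
  event 5 (t=35: DEC y by 2): x unchanged
  event 6 (t=36: DEC x by 7): x -1 -> -8
  event 7 (t=42: INC z by 15): x unchanged
  event 8 (t=43: INC y by 15): x unchanged
  event 9 (t=52: INC x by 12): x -8 -> 4
  event 10 (t=60: SET y = 26): x unchanged
Final: x = 4

Answer: 4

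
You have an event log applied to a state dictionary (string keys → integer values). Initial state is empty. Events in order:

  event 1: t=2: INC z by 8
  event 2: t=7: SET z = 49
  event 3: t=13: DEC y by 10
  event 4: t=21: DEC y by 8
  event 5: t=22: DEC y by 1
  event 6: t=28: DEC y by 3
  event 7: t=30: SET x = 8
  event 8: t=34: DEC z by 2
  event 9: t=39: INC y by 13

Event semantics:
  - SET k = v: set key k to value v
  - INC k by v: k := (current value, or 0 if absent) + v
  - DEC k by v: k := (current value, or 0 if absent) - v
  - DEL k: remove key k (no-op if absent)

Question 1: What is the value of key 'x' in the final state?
Answer: 8

Derivation:
Track key 'x' through all 9 events:
  event 1 (t=2: INC z by 8): x unchanged
  event 2 (t=7: SET z = 49): x unchanged
  event 3 (t=13: DEC y by 10): x unchanged
  event 4 (t=21: DEC y by 8): x unchanged
  event 5 (t=22: DEC y by 1): x unchanged
  event 6 (t=28: DEC y by 3): x unchanged
  event 7 (t=30: SET x = 8): x (absent) -> 8
  event 8 (t=34: DEC z by 2): x unchanged
  event 9 (t=39: INC y by 13): x unchanged
Final: x = 8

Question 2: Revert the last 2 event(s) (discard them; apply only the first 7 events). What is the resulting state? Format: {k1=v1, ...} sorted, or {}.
Keep first 7 events (discard last 2):
  after event 1 (t=2: INC z by 8): {z=8}
  after event 2 (t=7: SET z = 49): {z=49}
  after event 3 (t=13: DEC y by 10): {y=-10, z=49}
  after event 4 (t=21: DEC y by 8): {y=-18, z=49}
  after event 5 (t=22: DEC y by 1): {y=-19, z=49}
  after event 6 (t=28: DEC y by 3): {y=-22, z=49}
  after event 7 (t=30: SET x = 8): {x=8, y=-22, z=49}

Answer: {x=8, y=-22, z=49}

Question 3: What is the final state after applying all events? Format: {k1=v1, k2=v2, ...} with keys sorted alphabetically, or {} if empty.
Answer: {x=8, y=-9, z=47}

Derivation:
  after event 1 (t=2: INC z by 8): {z=8}
  after event 2 (t=7: SET z = 49): {z=49}
  after event 3 (t=13: DEC y by 10): {y=-10, z=49}
  after event 4 (t=21: DEC y by 8): {y=-18, z=49}
  after event 5 (t=22: DEC y by 1): {y=-19, z=49}
  after event 6 (t=28: DEC y by 3): {y=-22, z=49}
  after event 7 (t=30: SET x = 8): {x=8, y=-22, z=49}
  after event 8 (t=34: DEC z by 2): {x=8, y=-22, z=47}
  after event 9 (t=39: INC y by 13): {x=8, y=-9, z=47}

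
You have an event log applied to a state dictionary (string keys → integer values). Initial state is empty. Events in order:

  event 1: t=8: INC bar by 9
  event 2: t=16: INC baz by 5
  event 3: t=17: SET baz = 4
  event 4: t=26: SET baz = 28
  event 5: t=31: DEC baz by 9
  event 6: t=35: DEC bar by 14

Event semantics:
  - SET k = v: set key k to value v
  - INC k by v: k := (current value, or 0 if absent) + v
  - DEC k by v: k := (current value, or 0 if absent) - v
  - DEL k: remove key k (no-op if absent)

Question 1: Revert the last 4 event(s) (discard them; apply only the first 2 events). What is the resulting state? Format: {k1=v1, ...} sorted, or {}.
Answer: {bar=9, baz=5}

Derivation:
Keep first 2 events (discard last 4):
  after event 1 (t=8: INC bar by 9): {bar=9}
  after event 2 (t=16: INC baz by 5): {bar=9, baz=5}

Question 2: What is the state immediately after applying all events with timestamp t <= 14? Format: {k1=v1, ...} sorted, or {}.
Answer: {bar=9}

Derivation:
Apply events with t <= 14 (1 events):
  after event 1 (t=8: INC bar by 9): {bar=9}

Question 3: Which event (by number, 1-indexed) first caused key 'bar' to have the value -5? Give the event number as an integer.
Looking for first event where bar becomes -5:
  event 1: bar = 9
  event 2: bar = 9
  event 3: bar = 9
  event 4: bar = 9
  event 5: bar = 9
  event 6: bar 9 -> -5  <-- first match

Answer: 6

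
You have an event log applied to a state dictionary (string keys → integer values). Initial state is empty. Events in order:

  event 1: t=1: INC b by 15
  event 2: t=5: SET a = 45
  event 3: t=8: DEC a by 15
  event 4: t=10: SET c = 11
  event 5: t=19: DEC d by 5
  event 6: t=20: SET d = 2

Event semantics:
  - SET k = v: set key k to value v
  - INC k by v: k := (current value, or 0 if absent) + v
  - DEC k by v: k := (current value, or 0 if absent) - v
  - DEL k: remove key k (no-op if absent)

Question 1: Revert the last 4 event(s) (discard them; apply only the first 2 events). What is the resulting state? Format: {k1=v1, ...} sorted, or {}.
Keep first 2 events (discard last 4):
  after event 1 (t=1: INC b by 15): {b=15}
  after event 2 (t=5: SET a = 45): {a=45, b=15}

Answer: {a=45, b=15}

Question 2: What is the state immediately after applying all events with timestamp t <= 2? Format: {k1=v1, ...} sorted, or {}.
Apply events with t <= 2 (1 events):
  after event 1 (t=1: INC b by 15): {b=15}

Answer: {b=15}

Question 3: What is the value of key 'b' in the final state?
Answer: 15

Derivation:
Track key 'b' through all 6 events:
  event 1 (t=1: INC b by 15): b (absent) -> 15
  event 2 (t=5: SET a = 45): b unchanged
  event 3 (t=8: DEC a by 15): b unchanged
  event 4 (t=10: SET c = 11): b unchanged
  event 5 (t=19: DEC d by 5): b unchanged
  event 6 (t=20: SET d = 2): b unchanged
Final: b = 15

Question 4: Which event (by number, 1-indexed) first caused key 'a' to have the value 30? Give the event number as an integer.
Answer: 3

Derivation:
Looking for first event where a becomes 30:
  event 2: a = 45
  event 3: a 45 -> 30  <-- first match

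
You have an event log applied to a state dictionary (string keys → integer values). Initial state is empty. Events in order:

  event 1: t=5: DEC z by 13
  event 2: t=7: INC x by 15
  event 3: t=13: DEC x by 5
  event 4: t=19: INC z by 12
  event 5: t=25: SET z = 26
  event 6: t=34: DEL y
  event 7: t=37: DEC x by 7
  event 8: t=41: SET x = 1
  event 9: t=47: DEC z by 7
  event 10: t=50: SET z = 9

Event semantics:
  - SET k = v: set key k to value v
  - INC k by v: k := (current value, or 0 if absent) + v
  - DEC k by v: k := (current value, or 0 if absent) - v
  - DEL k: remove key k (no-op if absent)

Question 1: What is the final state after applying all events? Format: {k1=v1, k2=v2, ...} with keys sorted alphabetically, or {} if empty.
Answer: {x=1, z=9}

Derivation:
  after event 1 (t=5: DEC z by 13): {z=-13}
  after event 2 (t=7: INC x by 15): {x=15, z=-13}
  after event 3 (t=13: DEC x by 5): {x=10, z=-13}
  after event 4 (t=19: INC z by 12): {x=10, z=-1}
  after event 5 (t=25: SET z = 26): {x=10, z=26}
  after event 6 (t=34: DEL y): {x=10, z=26}
  after event 7 (t=37: DEC x by 7): {x=3, z=26}
  after event 8 (t=41: SET x = 1): {x=1, z=26}
  after event 9 (t=47: DEC z by 7): {x=1, z=19}
  after event 10 (t=50: SET z = 9): {x=1, z=9}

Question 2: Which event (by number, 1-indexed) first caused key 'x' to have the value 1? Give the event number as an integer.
Looking for first event where x becomes 1:
  event 2: x = 15
  event 3: x = 10
  event 4: x = 10
  event 5: x = 10
  event 6: x = 10
  event 7: x = 3
  event 8: x 3 -> 1  <-- first match

Answer: 8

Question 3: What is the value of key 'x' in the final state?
Track key 'x' through all 10 events:
  event 1 (t=5: DEC z by 13): x unchanged
  event 2 (t=7: INC x by 15): x (absent) -> 15
  event 3 (t=13: DEC x by 5): x 15 -> 10
  event 4 (t=19: INC z by 12): x unchanged
  event 5 (t=25: SET z = 26): x unchanged
  event 6 (t=34: DEL y): x unchanged
  event 7 (t=37: DEC x by 7): x 10 -> 3
  event 8 (t=41: SET x = 1): x 3 -> 1
  event 9 (t=47: DEC z by 7): x unchanged
  event 10 (t=50: SET z = 9): x unchanged
Final: x = 1

Answer: 1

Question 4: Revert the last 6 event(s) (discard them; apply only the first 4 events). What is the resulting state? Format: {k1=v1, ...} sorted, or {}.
Answer: {x=10, z=-1}

Derivation:
Keep first 4 events (discard last 6):
  after event 1 (t=5: DEC z by 13): {z=-13}
  after event 2 (t=7: INC x by 15): {x=15, z=-13}
  after event 3 (t=13: DEC x by 5): {x=10, z=-13}
  after event 4 (t=19: INC z by 12): {x=10, z=-1}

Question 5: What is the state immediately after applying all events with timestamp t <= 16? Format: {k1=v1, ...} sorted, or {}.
Apply events with t <= 16 (3 events):
  after event 1 (t=5: DEC z by 13): {z=-13}
  after event 2 (t=7: INC x by 15): {x=15, z=-13}
  after event 3 (t=13: DEC x by 5): {x=10, z=-13}

Answer: {x=10, z=-13}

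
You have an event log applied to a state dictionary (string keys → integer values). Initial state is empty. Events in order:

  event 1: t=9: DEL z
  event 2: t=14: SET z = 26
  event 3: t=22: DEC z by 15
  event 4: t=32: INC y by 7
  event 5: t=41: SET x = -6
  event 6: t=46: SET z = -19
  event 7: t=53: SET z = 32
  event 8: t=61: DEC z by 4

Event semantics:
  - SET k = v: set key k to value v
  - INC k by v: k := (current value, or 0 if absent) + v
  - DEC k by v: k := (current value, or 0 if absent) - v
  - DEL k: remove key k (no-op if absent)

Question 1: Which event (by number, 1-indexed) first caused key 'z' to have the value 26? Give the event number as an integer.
Answer: 2

Derivation:
Looking for first event where z becomes 26:
  event 2: z (absent) -> 26  <-- first match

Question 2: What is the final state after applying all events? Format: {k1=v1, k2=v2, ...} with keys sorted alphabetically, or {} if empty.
  after event 1 (t=9: DEL z): {}
  after event 2 (t=14: SET z = 26): {z=26}
  after event 3 (t=22: DEC z by 15): {z=11}
  after event 4 (t=32: INC y by 7): {y=7, z=11}
  after event 5 (t=41: SET x = -6): {x=-6, y=7, z=11}
  after event 6 (t=46: SET z = -19): {x=-6, y=7, z=-19}
  after event 7 (t=53: SET z = 32): {x=-6, y=7, z=32}
  after event 8 (t=61: DEC z by 4): {x=-6, y=7, z=28}

Answer: {x=-6, y=7, z=28}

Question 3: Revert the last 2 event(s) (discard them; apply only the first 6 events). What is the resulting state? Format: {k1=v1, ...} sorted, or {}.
Keep first 6 events (discard last 2):
  after event 1 (t=9: DEL z): {}
  after event 2 (t=14: SET z = 26): {z=26}
  after event 3 (t=22: DEC z by 15): {z=11}
  after event 4 (t=32: INC y by 7): {y=7, z=11}
  after event 5 (t=41: SET x = -6): {x=-6, y=7, z=11}
  after event 6 (t=46: SET z = -19): {x=-6, y=7, z=-19}

Answer: {x=-6, y=7, z=-19}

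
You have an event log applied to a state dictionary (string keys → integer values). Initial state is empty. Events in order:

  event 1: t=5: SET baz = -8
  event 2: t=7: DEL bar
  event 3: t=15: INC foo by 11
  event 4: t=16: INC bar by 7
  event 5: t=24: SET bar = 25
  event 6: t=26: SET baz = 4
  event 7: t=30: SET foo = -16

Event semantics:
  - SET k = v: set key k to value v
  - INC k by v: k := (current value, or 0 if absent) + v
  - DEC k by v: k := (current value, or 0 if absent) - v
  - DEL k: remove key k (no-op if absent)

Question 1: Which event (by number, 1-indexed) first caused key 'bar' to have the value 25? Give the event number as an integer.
Answer: 5

Derivation:
Looking for first event where bar becomes 25:
  event 4: bar = 7
  event 5: bar 7 -> 25  <-- first match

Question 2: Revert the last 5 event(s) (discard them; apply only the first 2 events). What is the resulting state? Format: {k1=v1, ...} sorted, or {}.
Keep first 2 events (discard last 5):
  after event 1 (t=5: SET baz = -8): {baz=-8}
  after event 2 (t=7: DEL bar): {baz=-8}

Answer: {baz=-8}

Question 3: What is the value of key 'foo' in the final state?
Answer: -16

Derivation:
Track key 'foo' through all 7 events:
  event 1 (t=5: SET baz = -8): foo unchanged
  event 2 (t=7: DEL bar): foo unchanged
  event 3 (t=15: INC foo by 11): foo (absent) -> 11
  event 4 (t=16: INC bar by 7): foo unchanged
  event 5 (t=24: SET bar = 25): foo unchanged
  event 6 (t=26: SET baz = 4): foo unchanged
  event 7 (t=30: SET foo = -16): foo 11 -> -16
Final: foo = -16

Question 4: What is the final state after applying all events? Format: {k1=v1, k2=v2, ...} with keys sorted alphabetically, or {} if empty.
  after event 1 (t=5: SET baz = -8): {baz=-8}
  after event 2 (t=7: DEL bar): {baz=-8}
  after event 3 (t=15: INC foo by 11): {baz=-8, foo=11}
  after event 4 (t=16: INC bar by 7): {bar=7, baz=-8, foo=11}
  after event 5 (t=24: SET bar = 25): {bar=25, baz=-8, foo=11}
  after event 6 (t=26: SET baz = 4): {bar=25, baz=4, foo=11}
  after event 7 (t=30: SET foo = -16): {bar=25, baz=4, foo=-16}

Answer: {bar=25, baz=4, foo=-16}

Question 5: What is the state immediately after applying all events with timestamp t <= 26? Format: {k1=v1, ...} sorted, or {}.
Apply events with t <= 26 (6 events):
  after event 1 (t=5: SET baz = -8): {baz=-8}
  after event 2 (t=7: DEL bar): {baz=-8}
  after event 3 (t=15: INC foo by 11): {baz=-8, foo=11}
  after event 4 (t=16: INC bar by 7): {bar=7, baz=-8, foo=11}
  after event 5 (t=24: SET bar = 25): {bar=25, baz=-8, foo=11}
  after event 6 (t=26: SET baz = 4): {bar=25, baz=4, foo=11}

Answer: {bar=25, baz=4, foo=11}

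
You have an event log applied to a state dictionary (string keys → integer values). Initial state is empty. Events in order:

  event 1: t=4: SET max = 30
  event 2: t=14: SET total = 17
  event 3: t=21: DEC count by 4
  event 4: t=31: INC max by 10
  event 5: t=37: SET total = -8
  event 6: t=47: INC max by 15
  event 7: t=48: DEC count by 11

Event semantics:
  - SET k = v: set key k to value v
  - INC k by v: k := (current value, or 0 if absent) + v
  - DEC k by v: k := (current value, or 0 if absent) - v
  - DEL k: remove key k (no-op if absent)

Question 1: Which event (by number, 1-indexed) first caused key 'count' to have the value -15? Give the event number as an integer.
Answer: 7

Derivation:
Looking for first event where count becomes -15:
  event 3: count = -4
  event 4: count = -4
  event 5: count = -4
  event 6: count = -4
  event 7: count -4 -> -15  <-- first match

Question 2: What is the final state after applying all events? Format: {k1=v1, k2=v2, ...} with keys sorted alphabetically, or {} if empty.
  after event 1 (t=4: SET max = 30): {max=30}
  after event 2 (t=14: SET total = 17): {max=30, total=17}
  after event 3 (t=21: DEC count by 4): {count=-4, max=30, total=17}
  after event 4 (t=31: INC max by 10): {count=-4, max=40, total=17}
  after event 5 (t=37: SET total = -8): {count=-4, max=40, total=-8}
  after event 6 (t=47: INC max by 15): {count=-4, max=55, total=-8}
  after event 7 (t=48: DEC count by 11): {count=-15, max=55, total=-8}

Answer: {count=-15, max=55, total=-8}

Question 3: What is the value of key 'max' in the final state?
Answer: 55

Derivation:
Track key 'max' through all 7 events:
  event 1 (t=4: SET max = 30): max (absent) -> 30
  event 2 (t=14: SET total = 17): max unchanged
  event 3 (t=21: DEC count by 4): max unchanged
  event 4 (t=31: INC max by 10): max 30 -> 40
  event 5 (t=37: SET total = -8): max unchanged
  event 6 (t=47: INC max by 15): max 40 -> 55
  event 7 (t=48: DEC count by 11): max unchanged
Final: max = 55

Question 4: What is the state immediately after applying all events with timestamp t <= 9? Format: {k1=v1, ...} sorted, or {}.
Answer: {max=30}

Derivation:
Apply events with t <= 9 (1 events):
  after event 1 (t=4: SET max = 30): {max=30}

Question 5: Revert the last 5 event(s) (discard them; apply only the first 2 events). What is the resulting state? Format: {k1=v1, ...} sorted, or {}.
Answer: {max=30, total=17}

Derivation:
Keep first 2 events (discard last 5):
  after event 1 (t=4: SET max = 30): {max=30}
  after event 2 (t=14: SET total = 17): {max=30, total=17}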